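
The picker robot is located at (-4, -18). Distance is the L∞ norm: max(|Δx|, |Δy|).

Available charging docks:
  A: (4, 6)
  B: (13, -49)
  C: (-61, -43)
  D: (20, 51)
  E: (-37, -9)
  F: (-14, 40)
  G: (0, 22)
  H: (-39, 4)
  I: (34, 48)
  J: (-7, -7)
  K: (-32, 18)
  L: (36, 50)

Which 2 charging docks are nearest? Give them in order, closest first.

Distances from (-4, -18):
A: max(|8|, |24|) = 24
B: max(|17|, |-31|) = 31
C: max(|-57|, |-25|) = 57
D: max(|24|, |69|) = 69
E: max(|-33|, |9|) = 33
F: max(|-10|, |58|) = 58
G: max(|4|, |40|) = 40
H: max(|-35|, |22|) = 35
I: max(|38|, |66|) = 66
J: max(|-3|, |11|) = 11
K: max(|-28|, |36|) = 36
L: max(|40|, |68|) = 68
Sorted: J (11) < A (24) < B (31) < E (33) < …

J, A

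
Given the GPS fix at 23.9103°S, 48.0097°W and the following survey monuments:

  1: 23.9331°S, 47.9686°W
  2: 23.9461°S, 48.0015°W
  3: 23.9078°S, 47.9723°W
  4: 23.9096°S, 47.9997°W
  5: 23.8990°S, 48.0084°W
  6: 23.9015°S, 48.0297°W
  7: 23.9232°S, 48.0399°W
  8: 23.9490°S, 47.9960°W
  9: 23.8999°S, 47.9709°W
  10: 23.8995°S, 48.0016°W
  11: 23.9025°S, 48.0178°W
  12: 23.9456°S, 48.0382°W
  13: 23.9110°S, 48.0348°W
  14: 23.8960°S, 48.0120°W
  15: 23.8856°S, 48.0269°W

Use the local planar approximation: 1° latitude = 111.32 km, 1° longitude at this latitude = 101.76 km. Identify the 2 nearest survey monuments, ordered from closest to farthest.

4, 11

Distances from 23.9103°S, 48.0097°W:
1: 4.8922 km
2: 4.0717 km
3: 3.8160 km
4: 1.0206 km
5: 1.2649 km
6: 2.2587 km
7: 3.3921 km
8: 4.5280 km
9: 4.1145 km
10: 1.4577 km
11: 1.1972 km
12: 4.8839 km
13: 2.5554 km
14: 1.6090 km
15: 3.2594 km
Sorted: 4 (1.0206 km) < 11 (1.1972 km) < 5 (1.2649 km) < 10 (1.4577 km) < …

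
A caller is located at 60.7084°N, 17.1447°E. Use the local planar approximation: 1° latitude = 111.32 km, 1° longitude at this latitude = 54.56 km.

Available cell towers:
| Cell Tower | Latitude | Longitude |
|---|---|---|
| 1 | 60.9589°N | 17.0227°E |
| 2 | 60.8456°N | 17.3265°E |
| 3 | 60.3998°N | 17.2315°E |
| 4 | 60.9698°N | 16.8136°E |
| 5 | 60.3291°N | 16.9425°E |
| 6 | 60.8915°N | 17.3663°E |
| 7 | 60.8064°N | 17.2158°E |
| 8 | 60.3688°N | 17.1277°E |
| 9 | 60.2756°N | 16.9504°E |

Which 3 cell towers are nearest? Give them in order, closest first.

Distances from 60.7084°N, 17.1447°E:
1: 28.6691 km
2: 18.2114 km
3: 34.6782 km
4: 34.2504 km
5: 43.6411 km
6: 23.6988 km
7: 11.5785 km
8: 37.8156 km
9: 49.3318 km
Sorted: 7 (11.5785 km) < 2 (18.2114 km) < 6 (23.6988 km) < 1 (28.6691 km) < 4 (34.2504 km) < …

7, 2, 6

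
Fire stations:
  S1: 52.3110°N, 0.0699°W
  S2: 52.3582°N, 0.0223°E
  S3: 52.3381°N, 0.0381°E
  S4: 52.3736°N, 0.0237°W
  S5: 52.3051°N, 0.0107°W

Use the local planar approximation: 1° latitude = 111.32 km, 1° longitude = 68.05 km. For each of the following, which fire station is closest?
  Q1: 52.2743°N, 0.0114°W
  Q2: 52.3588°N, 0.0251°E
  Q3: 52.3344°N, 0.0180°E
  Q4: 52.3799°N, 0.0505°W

Q1 at 52.2743°N, 0.0114°W:
  S1: √((0.0367·111.32)² + (-0.0585·68.05)²) = √(16.690853 + 15.847764) = 5.7043 km
  S2: √((0.0839·111.32)² + (0.0337·68.05)²) = √(87.230893 + 5.259156) = 9.6172 km
  S3: √((0.0638·111.32)² + (0.0495·68.05)²) = √(50.441472 + 11.346624) = 7.8605 km
  S4: √((0.0993·111.32)² + (-0.0123·68.05)²) = √(122.192596 + 0.700594) = 11.0857 km
  S5: √((0.0308·111.32)² + (0.0007·68.05)²) = √(11.755682 + 0.002269) = 3.4290 km
  → nearest: S5 (3.4290 km)
Q2 at 52.3588°N, 0.0251°E:
  S1: √((-0.0478·111.32)² + (-0.0950·68.05)²) = √(28.314063 + 41.792993) = 8.3730 km
  S2: √((-0.0006·111.32)² + (-0.0028·68.05)²) = √(0.004461 + 0.036305) = 0.2019 km
  S3: √((-0.0207·111.32)² + (0.0130·68.05)²) = √(5.309909 + 0.782606) = 2.4683 km
  S4: √((0.0148·111.32)² + (-0.0488·68.05)²) = √(2.714375 + 11.027978) = 3.7071 km
  S5: √((-0.0537·111.32)² + (-0.0358·68.05)²) = √(35.735097 + 5.935022) = 6.4552 km
  → nearest: S2 (0.2019 km)
Q3 at 52.3344°N, 0.0180°E:
  S1: √((-0.0234·111.32)² + (-0.0879·68.05)²) = √(6.785441 + 35.779479) = 6.5242 km
  S2: √((0.0238·111.32)² + (0.0043·68.05)²) = √(7.019405 + 0.085624) = 2.6655 km
  S3: √((0.0037·111.32)² + (0.0201·68.05)²) = √(0.169648 + 1.870891) = 1.4285 km
  S4: √((0.0392·111.32)² + (-0.0417·68.05)²) = √(19.042262 + 8.052456) = 5.2053 km
  S5: √((-0.0293·111.32)² + (-0.0287·68.05)²) = √(10.638530 + 3.814346) = 3.8017 km
  → nearest: S3 (1.4285 km)
Q4 at 52.3799°N, 0.0505°W:
  S1: √((-0.0689·111.32)² + (-0.0194·68.05)²) = √(58.828102 + 1.742849) = 7.7827 km
  S2: √((-0.0217·111.32)² + (0.0728·68.05)²) = √(5.835336 + 24.542512) = 5.5116 km
  S3: √((-0.0418·111.32)² + (0.0886·68.05)²) = √(21.652047 + 36.351614) = 7.6160 km
  S4: √((-0.0063·111.32)² + (0.0268·68.05)²) = √(0.491844 + 3.326028) = 1.9539 km
  S5: √((-0.0748·111.32)² + (0.0398·68.05)²) = √(69.334532 + 7.335376) = 8.7561 km
  → nearest: S4 (1.9539 km)

Q1→S5; Q2→S2; Q3→S3; Q4→S4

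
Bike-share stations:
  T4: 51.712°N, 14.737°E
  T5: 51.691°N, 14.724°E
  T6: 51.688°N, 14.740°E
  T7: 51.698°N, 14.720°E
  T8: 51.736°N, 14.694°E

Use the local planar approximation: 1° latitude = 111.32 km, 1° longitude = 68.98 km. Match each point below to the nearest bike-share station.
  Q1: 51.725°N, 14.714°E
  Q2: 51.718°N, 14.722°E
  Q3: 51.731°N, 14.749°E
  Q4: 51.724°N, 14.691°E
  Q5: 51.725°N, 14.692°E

Q1→T8; Q2→T4; Q3→T4; Q4→T8; Q5→T8

Q1 at 51.725°N, 14.714°E:
  T4: 2.1474 km
  T5: 3.8472 km
  T6: 4.4924 km
  T7: 3.0340 km
  T8: 1.8447 km
  → nearest: T8 (1.8447 km)
Q2 at 51.718°N, 14.722°E:
  T4: 1.2316 km
  T5: 3.0088 km
  T6: 3.5629 km
  T7: 2.2307 km
  T8: 2.7831 km
  → nearest: T4 (1.2316 km)
Q3 at 51.731°N, 14.749°E:
  T4: 2.2713 km
  T5: 4.7751 km
  T6: 4.8269 km
  T7: 4.1829 km
  T8: 3.8345 km
  → nearest: T4 (2.2713 km)
Q4 at 51.724°N, 14.691°E:
  T4: 3.4428 km
  T5: 4.3217 km
  T6: 5.2426 km
  T7: 3.5183 km
  T8: 1.3518 km
  → nearest: T8 (1.3518 km)
Q5 at 51.725°N, 14.692°E:
  T4: 3.4249 km
  T5: 4.3815 km
  T6: 5.2847 km
  T7: 3.5727 km
  T8: 1.2323 km
  → nearest: T8 (1.2323 km)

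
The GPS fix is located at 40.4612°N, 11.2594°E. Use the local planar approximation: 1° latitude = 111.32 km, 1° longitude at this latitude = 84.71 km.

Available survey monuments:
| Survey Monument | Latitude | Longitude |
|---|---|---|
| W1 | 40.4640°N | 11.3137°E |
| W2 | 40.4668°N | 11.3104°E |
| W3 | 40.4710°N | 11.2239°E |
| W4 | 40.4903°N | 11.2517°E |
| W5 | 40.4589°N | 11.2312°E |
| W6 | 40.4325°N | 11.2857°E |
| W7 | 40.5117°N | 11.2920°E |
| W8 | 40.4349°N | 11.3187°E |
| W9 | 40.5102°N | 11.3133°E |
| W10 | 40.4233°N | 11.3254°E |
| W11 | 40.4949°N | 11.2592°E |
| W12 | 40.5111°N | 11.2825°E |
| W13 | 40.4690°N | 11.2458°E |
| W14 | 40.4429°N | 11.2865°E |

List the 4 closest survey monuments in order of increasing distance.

W13, W5, W14, W3

Distances from 40.4612°N, 11.2594°E:
W1: √((0.0028·111.32)² + (0.0543·84.71)²) = √(0.097154 + 21.157728) = 4.6103 km
W2: √((0.0056·111.32)² + (0.0510·84.71)²) = √(0.388618 + 18.664214) = 4.3650 km
W3: √((0.0098·111.32)² + (-0.0355·84.71)²) = √(1.190141 + 9.043282) = 3.1990 km
W4: √((0.0291·111.32)² + (-0.0077·84.71)²) = √(10.493790 + 0.425452) = 3.3044 km
W5: √((-0.0023·111.32)² + (-0.0282·84.71)²) = √(0.065554 + 5.706471) = 2.4025 km
W6: √((-0.0287·111.32)² + (0.0263·84.71)²) = √(10.207284 + 4.963418) = 3.8950 km
W7: √((0.0505·111.32)² + (0.0326·84.71)²) = √(31.603061 + 7.626136) = 6.2633 km
W8: √((-0.0263·111.32)² + (0.0593·84.71)²) = √(8.571521 + 25.233573) = 5.8142 km
W9: √((0.0490·111.32)² + (0.0539·84.71)²) = √(29.753534 + 20.847160) = 7.1134 km
W10: √((-0.0379·111.32)² + (0.0660·84.71)²) = √(17.800197 + 31.257716) = 7.0041 km
W11: √((0.0337·111.32)² + (-0.0002·84.71)²) = √(14.073632 + 0.000287) = 3.7515 km
W12: √((0.0499·111.32)² + (0.0231·84.71)²) = √(30.856558 + 3.829070) = 5.8895 km
W13: √((0.0078·111.32)² + (-0.0136·84.71)²) = √(0.753938 + 1.327233) = 1.4426 km
W14: √((-0.0183·111.32)² + (0.0271·84.71)²) = √(4.150005 + 5.269968) = 3.0692 km
Sorted: W13 (1.4426 km) < W5 (2.4025 km) < W14 (3.0692 km) < W3 (3.1990 km) < W4 (3.3044 km) < W11 (3.7515 km) < …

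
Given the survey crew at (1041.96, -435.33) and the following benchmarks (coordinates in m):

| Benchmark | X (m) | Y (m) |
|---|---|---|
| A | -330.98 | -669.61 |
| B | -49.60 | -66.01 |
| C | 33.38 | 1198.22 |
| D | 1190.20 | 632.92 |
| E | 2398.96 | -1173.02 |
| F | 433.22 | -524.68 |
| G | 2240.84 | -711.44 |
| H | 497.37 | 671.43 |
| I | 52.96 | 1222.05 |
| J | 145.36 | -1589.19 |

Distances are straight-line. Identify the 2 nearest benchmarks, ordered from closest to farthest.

F, D

Distances from (1041.96, -435.33):
A: 1392.79 m
B: 1152.35 m
C: 1919.82 m
D: 1078.49 m
E: 1544.55 m
F: 615.26 m
G: 1230.26 m
H: 1233.49 m
I: 1930.03 m
J: 1461.26 m
Sorted: F (615.26 m) < D (1078.49 m) < B (1152.35 m) < G (1230.26 m) < …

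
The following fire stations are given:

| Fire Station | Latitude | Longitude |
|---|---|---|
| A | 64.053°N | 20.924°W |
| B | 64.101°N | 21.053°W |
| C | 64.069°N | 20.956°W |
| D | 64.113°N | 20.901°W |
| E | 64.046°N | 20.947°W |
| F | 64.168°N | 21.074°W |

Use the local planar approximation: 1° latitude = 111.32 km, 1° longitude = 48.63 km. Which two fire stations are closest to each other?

Pairwise distances:
A–E: 1.363 km
A–C: 2.365 km
C–E: 2.597 km
C–D: 5.581 km
B–C: 5.911 km
A–D: 6.772 km
B–D: 7.511 km
B–F: 7.528 km
D–E: 7.787 km
B–E: 8.004 km
A–B: 8.240 km
D–F: 10.405 km
C–F: 12.425 km
A–F: 14.734 km
E–F: 14.919 km
Closest pair: A–E at 1.363 km.

A and E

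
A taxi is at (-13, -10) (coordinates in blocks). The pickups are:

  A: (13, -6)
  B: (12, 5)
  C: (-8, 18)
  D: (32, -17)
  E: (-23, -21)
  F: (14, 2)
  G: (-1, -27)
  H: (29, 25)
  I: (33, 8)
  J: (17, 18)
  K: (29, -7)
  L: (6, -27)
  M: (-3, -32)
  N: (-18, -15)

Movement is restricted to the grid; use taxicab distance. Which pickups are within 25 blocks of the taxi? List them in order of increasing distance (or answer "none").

Distances from (-13, -10):
A: |26| + |4| = 26 + 4 = 30 blocks
B: |25| + |15| = 25 + 15 = 40 blocks
C: |5| + |28| = 5 + 28 = 33 blocks
D: |45| + |-7| = 45 + 7 = 52 blocks
E: |-10| + |-11| = 10 + 11 = 21 blocks
F: |27| + |12| = 27 + 12 = 39 blocks
G: |12| + |-17| = 12 + 17 = 29 blocks
H: |42| + |35| = 42 + 35 = 77 blocks
I: |46| + |18| = 46 + 18 = 64 blocks
J: |30| + |28| = 30 + 28 = 58 blocks
K: |42| + |3| = 42 + 3 = 45 blocks
L: |19| + |-17| = 19 + 17 = 36 blocks
M: |10| + |-22| = 10 + 22 = 32 blocks
N: |-5| + |-5| = 5 + 5 = 10 blocks
Threshold 25 blocks: N (10 blocks), E (21 blocks) are within range.

N, E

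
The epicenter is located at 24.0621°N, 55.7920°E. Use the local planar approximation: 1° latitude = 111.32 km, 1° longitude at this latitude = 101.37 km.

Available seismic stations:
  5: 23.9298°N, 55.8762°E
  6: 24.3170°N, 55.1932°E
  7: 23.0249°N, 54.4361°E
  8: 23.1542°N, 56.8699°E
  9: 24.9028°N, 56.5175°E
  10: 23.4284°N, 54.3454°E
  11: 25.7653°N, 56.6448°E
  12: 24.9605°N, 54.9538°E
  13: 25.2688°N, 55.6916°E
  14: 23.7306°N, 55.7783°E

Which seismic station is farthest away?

Distances from 24.0621°N, 55.7920°E:
5: √((-0.1323·111.32)² + (0.0842·101.37)²) = √(216.903262 + 72.852268) = 17.0222 km
6: √((0.2549·111.32)² + (-0.5988·101.37)²) = √(805.167184 + 3684.533219) = 67.0052 km
7: √((-1.0372·111.32)² + (-1.3559·101.37)²) = √(13331.266537 + 18891.838073) = 179.5080 km
8: √((-0.9079·111.32)² + (1.0779·101.37)²) = √(10214.625003 + 11939.216755) = 148.8417 km
9: √((0.8407·111.32)² + (0.7255·101.37)²) = √(8758.474909 + 5408.710375) = 119.0260 km
10: √((-0.6337·111.32)² + (-1.4466·101.37)²) = √(4976.383135 + 21503.829825) = 162.7274 km
11: √((1.7032·111.32)² + (0.8528·101.37)²) = √(35948.244941 + 7473.314797) = 208.3784 km
12: √((0.8984·111.32)² + (-0.8382·101.37)²) = √(10001.977698 + 7219.617783) = 131.2311 km
13: √((1.2067·111.32)² + (-0.1004·101.37)²) = √(18044.506989 + 103.582483) = 134.7148 km
14: √((-0.3315·111.32)² + (-0.0137·101.37)²) = √(1361.800411 + 1.928679) = 36.9287 km
Maximum: 11 at 208.3784 km.

11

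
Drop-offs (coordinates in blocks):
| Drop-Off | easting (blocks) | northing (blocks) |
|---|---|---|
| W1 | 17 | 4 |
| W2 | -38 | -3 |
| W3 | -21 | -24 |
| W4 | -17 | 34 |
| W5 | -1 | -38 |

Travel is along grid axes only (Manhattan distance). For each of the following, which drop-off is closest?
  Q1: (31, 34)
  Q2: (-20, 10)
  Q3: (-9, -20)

Q1→W1; Q2→W4; Q3→W3

Q1 at (31, 34):
  W1: |-14| + |-30| = 14 + 30 = 44 blocks
  W2: |-69| + |-37| = 69 + 37 = 106 blocks
  W3: |-52| + |-58| = 52 + 58 = 110 blocks
  W4: |-48| + |0| = 48 + 0 = 48 blocks
  W5: |-32| + |-72| = 32 + 72 = 104 blocks
  → nearest: W1 (44 blocks)
Q2 at (-20, 10):
  W1: |37| + |-6| = 37 + 6 = 43 blocks
  W2: |-18| + |-13| = 18 + 13 = 31 blocks
  W3: |-1| + |-34| = 1 + 34 = 35 blocks
  W4: |3| + |24| = 3 + 24 = 27 blocks
  W5: |19| + |-48| = 19 + 48 = 67 blocks
  → nearest: W4 (27 blocks)
Q3 at (-9, -20):
  W1: |26| + |24| = 26 + 24 = 50 blocks
  W2: |-29| + |17| = 29 + 17 = 46 blocks
  W3: |-12| + |-4| = 12 + 4 = 16 blocks
  W4: |-8| + |54| = 8 + 54 = 62 blocks
  W5: |8| + |-18| = 8 + 18 = 26 blocks
  → nearest: W3 (16 blocks)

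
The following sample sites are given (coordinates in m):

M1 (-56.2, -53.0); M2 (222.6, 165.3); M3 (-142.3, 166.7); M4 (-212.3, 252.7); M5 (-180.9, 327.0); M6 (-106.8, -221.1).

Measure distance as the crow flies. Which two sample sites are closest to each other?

M4 and M5

Pairwise distances:
M1–M2: √((278.8)² + (218.3)²) = √(77729.440 + 47654.890) = 354.1 m
M1–M3: √((-86.1)² + (219.7)²) = √(7413.210 + 48268.090) = 236.0 m
M1–M4: √((-156.1)² + (305.7)²) = √(24367.210 + 93452.490) = 343.2 m
M1–M5: √((-124.7)² + (380.0)²) = √(15550.090 + 144400.000) = 399.9 m
M1–M6: √((-50.6)² + (-168.1)²) = √(2560.360 + 28257.610) = 175.6 m
M2–M3: √((-364.9)² + (1.4)²) = √(133152.010 + 1.960) = 364.9 m
M2–M4: √((-434.9)² + (87.4)²) = √(189138.010 + 7638.760) = 443.6 m
M2–M5: √((-403.5)² + (161.7)²) = √(162812.250 + 26146.890) = 434.7 m
M2–M6: √((-329.4)² + (-386.4)²) = √(108504.360 + 149304.960) = 507.7 m
M3–M4: √((-70.0)² + (86.0)²) = √(4900.000 + 7396.000) = 110.9 m
M3–M5: √((-38.6)² + (160.3)²) = √(1489.960 + 25696.090) = 164.9 m
M3–M6: √((35.5)² + (-387.8)²) = √(1260.250 + 150388.840) = 389.4 m
M4–M5: √((31.4)² + (74.3)²) = √(985.960 + 5520.490) = 80.7 m
M4–M6: √((105.5)² + (-473.8)²) = √(11130.250 + 224486.440) = 485.4 m
M5–M6: √((74.1)² + (-548.1)²) = √(5490.810 + 300413.610) = 553.1 m
Closest pair: M4–M5 at 80.7 m.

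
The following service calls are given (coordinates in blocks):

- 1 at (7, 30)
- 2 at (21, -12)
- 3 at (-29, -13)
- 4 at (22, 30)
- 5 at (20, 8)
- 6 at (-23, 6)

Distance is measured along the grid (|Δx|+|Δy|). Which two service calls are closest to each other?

Pairwise distances:
1–4: 15 blocks
2–5: 21 blocks
4–5: 24 blocks
3–6: 25 blocks
1–5: 35 blocks
2–4: 43 blocks
5–6: 45 blocks
2–3: 51 blocks
1–6: 54 blocks
1–2: 56 blocks
2–6: 62 blocks
4–6: 69 blocks
3–5: 70 blocks
1–3: 79 blocks
3–4: 94 blocks
Closest pair: 1–4 at 15 blocks.

1 and 4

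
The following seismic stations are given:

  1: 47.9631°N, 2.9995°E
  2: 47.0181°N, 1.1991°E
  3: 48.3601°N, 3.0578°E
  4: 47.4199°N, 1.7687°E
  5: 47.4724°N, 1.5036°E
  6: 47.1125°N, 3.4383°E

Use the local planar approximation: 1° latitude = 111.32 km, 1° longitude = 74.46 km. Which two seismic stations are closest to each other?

4 and 5

Pairwise distances:
4–5: 20.5863 km
1–3: 44.4067 km
2–5: 55.4226 km
2–4: 61.6396 km
1–6: 100.1673 km
1–4: 109.7970 km
1–5: 124.0581 km
4–6: 128.9421 km
3–6: 141.7432 km
3–4: 142.0132 km
5–6: 149.5251 km
3–5: 152.1762 km
2–6: 167.0617 km
1–2: 170.4053 km
2–3: 203.6468 km
Closest pair: 4–5 at 20.5863 km.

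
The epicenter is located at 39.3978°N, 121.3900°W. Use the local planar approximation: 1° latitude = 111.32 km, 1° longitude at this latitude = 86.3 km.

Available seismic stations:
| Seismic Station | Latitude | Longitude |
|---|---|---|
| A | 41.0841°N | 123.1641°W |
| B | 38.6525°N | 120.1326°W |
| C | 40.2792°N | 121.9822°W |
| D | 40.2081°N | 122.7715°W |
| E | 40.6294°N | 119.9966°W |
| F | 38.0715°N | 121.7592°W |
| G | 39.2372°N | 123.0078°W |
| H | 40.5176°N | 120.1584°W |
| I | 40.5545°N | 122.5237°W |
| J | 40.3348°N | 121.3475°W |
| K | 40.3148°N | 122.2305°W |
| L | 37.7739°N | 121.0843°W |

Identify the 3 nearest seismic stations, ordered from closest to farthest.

Distances from 39.3978°N, 121.3900°W:
A: 242.2385 km
B: 136.5968 km
C: 110.6298 km
D: 149.5016 km
E: 182.3651 km
F: 151.0425 km
G: 140.7561 km
H: 163.8173 km
I: 161.7172 km
J: 104.3713 km
K: 125.2269 km
L: 182.6875 km
Sorted: J (104.3713 km) < C (110.6298 km) < K (125.2269 km) < B (136.5968 km) < G (140.7561 km) < …

J, C, K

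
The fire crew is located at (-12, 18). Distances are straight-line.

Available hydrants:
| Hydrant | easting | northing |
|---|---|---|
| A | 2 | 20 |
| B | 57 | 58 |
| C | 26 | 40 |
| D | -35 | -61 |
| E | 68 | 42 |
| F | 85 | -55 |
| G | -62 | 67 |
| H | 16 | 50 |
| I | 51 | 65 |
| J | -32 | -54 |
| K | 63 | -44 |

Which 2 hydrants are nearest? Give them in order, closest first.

A, H

Distances from (-12, 18):
A: √((14)² + (2)²) = √(196.000 + 4.000) = 14.1
B: √((69)² + (40)²) = √(4761.000 + 1600.000) = 79.8
C: √((38)² + (22)²) = √(1444.000 + 484.000) = 43.9
D: √((-23)² + (-79)²) = √(529.000 + 6241.000) = 82.3
E: √((80)² + (24)²) = √(6400.000 + 576.000) = 83.5
F: √((97)² + (-73)²) = √(9409.000 + 5329.000) = 121.4
G: √((-50)² + (49)²) = √(2500.000 + 2401.000) = 70.0
H: √((28)² + (32)²) = √(784.000 + 1024.000) = 42.5
I: √((63)² + (47)²) = √(3969.000 + 2209.000) = 78.6
J: √((-20)² + (-72)²) = √(400.000 + 5184.000) = 74.7
K: √((75)² + (-62)²) = √(5625.000 + 3844.000) = 97.3
Sorted: A (14.1) < H (42.5) < C (43.9) < G (70.0) < …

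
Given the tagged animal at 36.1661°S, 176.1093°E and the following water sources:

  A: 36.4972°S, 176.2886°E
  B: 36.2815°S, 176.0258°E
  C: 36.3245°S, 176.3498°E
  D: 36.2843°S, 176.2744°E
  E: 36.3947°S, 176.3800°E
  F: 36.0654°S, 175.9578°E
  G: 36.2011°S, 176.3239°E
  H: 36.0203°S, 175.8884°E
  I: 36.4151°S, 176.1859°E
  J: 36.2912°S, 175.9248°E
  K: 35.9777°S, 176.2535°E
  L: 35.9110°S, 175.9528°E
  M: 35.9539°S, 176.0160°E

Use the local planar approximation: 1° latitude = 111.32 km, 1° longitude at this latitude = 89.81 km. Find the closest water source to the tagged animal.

B

Distances from 36.1661°S, 176.1093°E:
A: √((-0.3311·111.32)² + (0.1793·89.81)²) = √(1358.515997 + 259.304451) = 40.2221 km
B: √((-0.1154·111.32)² + (-0.0835·89.81)²) = √(165.028143 + 56.237026) = 14.8750 km
C: √((-0.1584·111.32)² + (0.2405·89.81)²) = √(310.925792 + 466.529976) = 27.8829 km
D: √((-0.1182·111.32)² + (0.1651·89.81)²) = √(173.133596 + 219.858641) = 19.8240 km
E: √((-0.2286·111.32)² + (0.2707·89.81)²) = √(647.588082 + 591.052290) = 35.1943 km
F: √((0.1007·111.32)² + (-0.1515·89.81)²) = √(125.662396 + 185.129087) = 17.6293 km
G: √((-0.0350·111.32)² + (0.2146·89.81)²) = √(15.180374 + 371.457240) = 19.6631 km
H: √((0.1458·111.32)² + (-0.2209·89.81)²) = √(263.427702 + 393.587072) = 25.6323 km
I: √((-0.2490·111.32)² + (0.0766·89.81)²) = √(768.325221 + 47.326777) = 28.5596 km
J: √((-0.1251·111.32)² + (-0.1845·89.81)²) = √(193.937152 + 274.563077) = 21.6449 km
K: √((0.1884·111.32)² + (0.1442·89.81)²) = √(439.853642 + 167.718092) = 24.6490 km
L: √((0.2551·111.32)² + (-0.1565·89.81)²) = √(806.431183 + 197.550474) = 31.6857 km
M: √((0.2122·111.32)² + (-0.0933·89.81)²) = √(558.003797 + 70.212216) = 25.0642 km
Minimum: B at 14.8750 km.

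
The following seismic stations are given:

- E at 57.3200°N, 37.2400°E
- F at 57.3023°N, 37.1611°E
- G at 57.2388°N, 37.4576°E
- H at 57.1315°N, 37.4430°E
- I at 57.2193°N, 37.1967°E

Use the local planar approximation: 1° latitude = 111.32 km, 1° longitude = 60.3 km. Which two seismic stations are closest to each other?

Pairwise distances:
E–F: √((-0.0177·111.32)² + (-0.0789·60.3)²) = √(3.882334 + 22.635424) = 5.1495 km
E–G: √((-0.0812·111.32)² + (0.2176·60.3)²) = √(81.706847 + 172.167989) = 15.9335 km
E–H: √((-0.1885·111.32)² + (0.2030·60.3)²) = √(440.320702 + 149.839633) = 24.2932 km
E–I: √((-0.1007·111.32)² + (-0.0433·60.3)²) = √(125.662396 + 6.817269) = 11.5100 km
F–G: √((-0.0635·111.32)² + (0.2965·60.3)²) = √(49.968216 + 319.656853) = 19.2256 km
F–H: √((-0.1708·111.32)² + (0.2819·60.3)²) = √(361.511509 + 288.951382) = 25.5042 km
F–I: √((-0.0830·111.32)² + (0.0356·60.3)²) = √(85.369469 + 4.608235) = 9.4857 km
G–H: √((-0.1073·111.32)² + (-0.0146·60.3)²) = √(142.674329 + 0.775069) = 11.9770 km
G–I: √((-0.0195·111.32)² + (-0.2609·60.3)²) = √(4.712112 + 247.504319) = 15.8813 km
H–I: √((0.0878·111.32)² + (-0.2463·60.3)²) = √(95.529043 + 220.578637) = 17.7794 km
Closest pair: E–F at 5.1495 km.

E and F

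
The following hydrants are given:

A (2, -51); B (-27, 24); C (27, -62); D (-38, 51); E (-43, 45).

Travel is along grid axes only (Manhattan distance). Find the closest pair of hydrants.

D and E

Pairwise distances:
D–E: |-5| + |-6| = 5 + 6 = 11
A–C: |25| + |-11| = 25 + 11 = 36
B–E: |-16| + |21| = 16 + 21 = 37
B–D: |-11| + |27| = 11 + 27 = 38
A–B: |-29| + |75| = 29 + 75 = 104
B–C: |54| + |-86| = 54 + 86 = 140
A–E: |-45| + |96| = 45 + 96 = 141
A–D: |-40| + |102| = 40 + 102 = 142
C–E: |-70| + |107| = 70 + 107 = 177
C–D: |-65| + |113| = 65 + 113 = 178
Closest pair: D–E at 11.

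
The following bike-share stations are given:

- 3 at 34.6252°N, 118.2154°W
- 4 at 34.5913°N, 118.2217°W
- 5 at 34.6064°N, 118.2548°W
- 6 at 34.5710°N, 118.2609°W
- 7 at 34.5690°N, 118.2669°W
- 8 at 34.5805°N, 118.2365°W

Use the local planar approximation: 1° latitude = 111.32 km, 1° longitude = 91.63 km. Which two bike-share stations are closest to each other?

Pairwise distances:
3–4: 3.8176 km
3–5: 4.1730 km
3–6: 7.3339 km
3–7: 7.8363 km
3–8: 5.3384 km
4–5: 3.4676 km
4–6: 4.2436 km
4–7: 4.8287 km
4–8: 1.8123 km
5–6: 3.9802 km
5–7: 4.3085 km
5–8: 3.3353 km
6–7: 0.5931 km
6–8: 2.4733 km
7–8: 3.0656 km
Closest pair: 6–7 at 0.5931 km.

6 and 7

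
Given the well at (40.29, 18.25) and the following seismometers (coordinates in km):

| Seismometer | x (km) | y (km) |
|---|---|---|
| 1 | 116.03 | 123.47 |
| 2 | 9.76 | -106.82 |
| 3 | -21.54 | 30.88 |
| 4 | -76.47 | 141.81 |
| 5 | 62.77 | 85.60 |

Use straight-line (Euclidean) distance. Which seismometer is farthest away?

Distances from (40.29, 18.25):
1: √((75.74)² + (105.22)²) = √(5736.5476 + 11071.2484) = 129.64 km
2: √((-30.53)² + (-125.07)²) = √(932.0809 + 15642.5049) = 128.74 km
3: √((-61.83)² + (12.63)²) = √(3822.9489 + 159.5169) = 63.11 km
4: √((-116.76)² + (123.56)²) = √(13632.8976 + 15267.0736) = 170.00 km
5: √((22.48)² + (67.35)²) = √(505.3504 + 4536.0225) = 71.00 km
Maximum: 4 at 170.00 km.

4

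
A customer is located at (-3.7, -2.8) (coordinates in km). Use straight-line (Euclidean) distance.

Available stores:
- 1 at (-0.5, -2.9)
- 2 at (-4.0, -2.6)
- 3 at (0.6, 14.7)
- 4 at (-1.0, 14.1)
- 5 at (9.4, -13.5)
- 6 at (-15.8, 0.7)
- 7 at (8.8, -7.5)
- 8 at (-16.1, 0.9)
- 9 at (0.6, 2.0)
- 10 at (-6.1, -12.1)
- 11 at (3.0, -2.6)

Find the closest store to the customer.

Distances from (-3.7, -2.8):
1: 3.2 km
2: 0.4 km
3: 18.0 km
4: 17.1 km
5: 16.9 km
6: 12.6 km
7: 13.4 km
8: 12.9 km
9: 6.4 km
10: 9.6 km
11: 6.7 km
Minimum: 2 at 0.4 km.

2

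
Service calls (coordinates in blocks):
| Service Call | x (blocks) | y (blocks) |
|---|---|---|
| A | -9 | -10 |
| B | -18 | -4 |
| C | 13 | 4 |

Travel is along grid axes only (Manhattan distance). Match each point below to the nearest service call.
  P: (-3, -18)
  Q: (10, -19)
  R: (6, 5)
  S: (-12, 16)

P at (-3, -18):
  A: |-6| + |8| = 6 + 8 = 14 blocks
  B: |-15| + |14| = 15 + 14 = 29 blocks
  C: |16| + |22| = 16 + 22 = 38 blocks
  → nearest: A (14 blocks)
Q at (10, -19):
  A: |-19| + |9| = 19 + 9 = 28 blocks
  B: |-28| + |15| = 28 + 15 = 43 blocks
  C: |3| + |23| = 3 + 23 = 26 blocks
  → nearest: C (26 blocks)
R at (6, 5):
  A: |-15| + |-15| = 15 + 15 = 30 blocks
  B: |-24| + |-9| = 24 + 9 = 33 blocks
  C: |7| + |-1| = 7 + 1 = 8 blocks
  → nearest: C (8 blocks)
S at (-12, 16):
  A: |3| + |-26| = 3 + 26 = 29 blocks
  B: |-6| + |-20| = 6 + 20 = 26 blocks
  C: |25| + |-12| = 25 + 12 = 37 blocks
  → nearest: B (26 blocks)

P→A; Q→C; R→C; S→B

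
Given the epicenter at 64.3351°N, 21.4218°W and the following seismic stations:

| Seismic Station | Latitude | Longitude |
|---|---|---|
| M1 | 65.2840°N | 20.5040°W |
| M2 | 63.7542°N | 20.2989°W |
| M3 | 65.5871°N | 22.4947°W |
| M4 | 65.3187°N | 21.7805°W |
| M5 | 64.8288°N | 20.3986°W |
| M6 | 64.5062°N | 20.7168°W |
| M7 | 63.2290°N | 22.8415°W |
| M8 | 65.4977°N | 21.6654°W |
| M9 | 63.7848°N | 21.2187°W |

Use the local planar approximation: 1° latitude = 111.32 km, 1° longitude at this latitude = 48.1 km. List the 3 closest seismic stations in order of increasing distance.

Distances from 64.3351°N, 21.4218°W:
M1: √((0.9489·111.32)² + (0.9178·48.1)²) = √(11158.023933 + 1948.885209) = 114.4854 km
M2: √((-0.5809·111.32)² + (1.1229·48.1)²) = √(4181.664138 + 2917.241052) = 84.2550 km
M3: √((1.2520·111.32)² + (-1.0729·48.1)²) = √(19424.732781 + 2663.229810) = 148.6202 km
M4: √((0.9836·111.32)² + (-0.3587·48.1)²) = √(11989.013120 + 297.682227) = 110.8454 km
M5: √((0.4937·111.32)² + (1.0232·48.1)²) = √(3020.456947 + 2422.206781) = 73.7744 km
M6: √((0.1711·111.32)² + (0.7050·48.1)²) = √(362.782571 + 1149.922010) = 38.8935 km
M7: √((-1.1061·111.32)² + (-1.4197·48.1)²) = √(15161.255967 + 4663.192217) = 140.7993 km
M8: √((1.1626·111.32)² + (-0.2436·48.1)²) = √(16749.699987 + 137.291838) = 129.9500 km
M9: √((-0.5503·111.32)² + (0.2031·48.1)²) = √(3752.713598 + 95.435510) = 62.0335 km
Sorted: M6 (38.8935 km) < M9 (62.0335 km) < M5 (73.7744 km) < M2 (84.2550 km) < M4 (110.8454 km) < …

M6, M9, M5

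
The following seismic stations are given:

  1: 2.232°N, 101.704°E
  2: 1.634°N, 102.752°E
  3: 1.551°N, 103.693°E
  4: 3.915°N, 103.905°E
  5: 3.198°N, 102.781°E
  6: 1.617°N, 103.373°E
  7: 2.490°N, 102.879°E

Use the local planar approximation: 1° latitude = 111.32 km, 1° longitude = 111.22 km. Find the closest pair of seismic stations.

Pairwise distances:
1–2: 134.229 km
1–3: 233.846 km
1–4: 308.262 km
1–5: 160.972 km
1–6: 197.849 km
1–7: 133.802 km
2–3: 105.065 km
2–4: 284.465 km
2–5: 174.134 km
2–6: 69.094 km
2–7: 96.331 km
3–4: 264.215 km
3–5: 209.532 km
3–6: 36.341 km
3–7: 138.285 km
4–5: 148.319 km
4–6: 262.567 km
4–7: 195.411 km
5–6: 187.910 km
5–7: 79.565 km
6–7: 111.638 km
Closest pair: 3–6 at 36.341 km.

3 and 6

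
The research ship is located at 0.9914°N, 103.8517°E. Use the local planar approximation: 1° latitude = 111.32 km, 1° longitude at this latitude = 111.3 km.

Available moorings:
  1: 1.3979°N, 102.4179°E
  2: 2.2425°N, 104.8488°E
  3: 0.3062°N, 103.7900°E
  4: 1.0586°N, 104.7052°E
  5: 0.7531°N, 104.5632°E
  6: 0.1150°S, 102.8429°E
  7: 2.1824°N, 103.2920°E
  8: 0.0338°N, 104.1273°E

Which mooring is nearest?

Distances from 0.9914°N, 103.8517°E:
1: √((0.4065·111.32)² + (-1.4338·111.3)²) = √(2047.705492 + 25466.395574) = 165.8738 km
2: √((1.2511·111.32)² + (0.9971·111.3)²) = √(19396.815886 + 12315.945578) = 178.0808 km
3: √((-0.6852·111.32)² + (-0.0617·111.3)²) = √(5818.098960 + 47.158573) = 76.5850 km
4: √((0.0672·111.32)² + (0.8535·111.3)²) = √(55.960932 + 9023.964530) = 95.2886 km
5: √((-0.2383·111.32)² + (0.7115·111.3)²) = √(703.711227 + 6271.048181) = 83.5150 km
6: √((-1.1064·111.32)² + (-1.0088·111.3)²) = √(15169.481251 + 12606.672647) = 166.6618 km
7: √((1.1910·111.32)² + (-0.5597·111.3)²) = √(17578.018544 + 3880.618435) = 146.4877 km
8: √((-0.9576·111.32)² + (0.2756·111.3)²) = √(11363.566822 + 940.911454) = 110.9256 km
Minimum: 3 at 76.5850 km.

3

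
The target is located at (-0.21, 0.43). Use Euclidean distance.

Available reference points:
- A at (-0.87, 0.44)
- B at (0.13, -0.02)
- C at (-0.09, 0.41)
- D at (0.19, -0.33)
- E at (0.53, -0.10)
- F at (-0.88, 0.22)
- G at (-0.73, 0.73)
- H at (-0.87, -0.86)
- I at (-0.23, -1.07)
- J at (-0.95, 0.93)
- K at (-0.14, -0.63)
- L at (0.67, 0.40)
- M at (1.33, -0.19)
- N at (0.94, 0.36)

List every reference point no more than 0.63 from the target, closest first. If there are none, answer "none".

Distances from (-0.21, 0.43):
A: 0.66
B: 0.56
C: 0.12
D: 0.86
E: 0.91
F: 0.70
G: 0.60
H: 1.45
I: 1.50
J: 0.89
K: 1.06
L: 0.88
M: 1.66
N: 1.15
Threshold 0.63: C (0.12), B (0.56), G (0.60) are within range.

C, B, G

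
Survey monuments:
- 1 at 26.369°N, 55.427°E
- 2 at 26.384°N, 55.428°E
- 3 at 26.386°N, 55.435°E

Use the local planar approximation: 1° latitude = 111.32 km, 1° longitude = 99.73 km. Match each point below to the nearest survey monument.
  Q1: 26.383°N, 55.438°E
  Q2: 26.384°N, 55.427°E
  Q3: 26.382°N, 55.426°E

Q1→3; Q2→2; Q3→2

Q1 at 26.383°N, 55.438°E:
  1: 1.906 km
  2: 1.003 km
  3: 0.448 km
  → nearest: 3 (0.448 km)
Q2 at 26.384°N, 55.427°E:
  1: 1.670 km
  2: 0.100 km
  3: 0.828 km
  → nearest: 2 (0.100 km)
Q3 at 26.382°N, 55.426°E:
  1: 1.451 km
  2: 0.299 km
  3: 1.002 km
  → nearest: 2 (0.299 km)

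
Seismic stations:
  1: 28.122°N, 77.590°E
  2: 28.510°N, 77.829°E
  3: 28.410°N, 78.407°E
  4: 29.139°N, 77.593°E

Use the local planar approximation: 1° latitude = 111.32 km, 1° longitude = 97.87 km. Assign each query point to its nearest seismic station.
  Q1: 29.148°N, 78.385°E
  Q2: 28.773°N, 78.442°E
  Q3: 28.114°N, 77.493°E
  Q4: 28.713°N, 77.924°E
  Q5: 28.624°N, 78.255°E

Q1→4; Q2→3; Q3→1; Q4→2; Q5→3

Q1 at 29.148°N, 78.385°E:
  1: 138.198 km
  2: 89.472 km
  3: 82.182 km
  4: 77.520 km
  → nearest: 4 (77.520 km)
Q2 at 28.773°N, 78.442°E:
  1: 110.476 km
  2: 66.757 km
  3: 40.554 km
  4: 92.543 km
  → nearest: 3 (40.554 km)
Q3 at 28.114°N, 77.493°E:
  1: 9.535 km
  2: 54.997 km
  3: 95.329 km
  4: 114.522 km
  → nearest: 1 (9.535 km)
Q4 at 28.713°N, 77.924°E:
  1: 73.463 km
  2: 24.436 km
  3: 58.071 km
  4: 57.431 km
  → nearest: 2 (24.436 km)
Q5 at 28.624°N, 78.255°E:
  1: 85.783 km
  2: 43.581 km
  3: 28.086 km
  4: 86.513 km
  → nearest: 3 (28.086 km)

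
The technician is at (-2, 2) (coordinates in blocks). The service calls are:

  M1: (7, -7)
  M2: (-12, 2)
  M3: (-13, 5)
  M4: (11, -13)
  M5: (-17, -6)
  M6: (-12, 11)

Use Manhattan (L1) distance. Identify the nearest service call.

M2

Distances from (-2, 2):
M1: |9| + |-9| = 9 + 9 = 18 blocks
M2: |-10| + |0| = 10 + 0 = 10 blocks
M3: |-11| + |3| = 11 + 3 = 14 blocks
M4: |13| + |-15| = 13 + 15 = 28 blocks
M5: |-15| + |-8| = 15 + 8 = 23 blocks
M6: |-10| + |9| = 10 + 9 = 19 blocks
Minimum: M2 at 10 blocks.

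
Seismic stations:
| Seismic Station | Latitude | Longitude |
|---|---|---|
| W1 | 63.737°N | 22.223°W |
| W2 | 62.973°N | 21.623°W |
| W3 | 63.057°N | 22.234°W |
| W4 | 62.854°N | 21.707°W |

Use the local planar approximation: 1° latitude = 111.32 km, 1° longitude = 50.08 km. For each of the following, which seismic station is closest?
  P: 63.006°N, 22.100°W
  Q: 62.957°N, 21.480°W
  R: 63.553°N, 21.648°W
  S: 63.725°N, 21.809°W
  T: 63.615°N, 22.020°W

P→W3; Q→W2; R→W1; S→W1; T→W1

P at 63.006°N, 22.100°W:
  W1: √((0.731·111.32)² + (-0.123·50.08)²) = √(6621.87761 + 37.94363) = 81.608 km
  W2: √((-0.033·111.32)² + (0.477·50.08)²) = √(13.49504 + 570.64419) = 24.169 km
  W3: √((0.051·111.32)² + (-0.134·50.08)²) = √(32.23196 + 45.03376) = 8.790 km
  W4: √((-0.152·111.32)² + (0.393·50.08)²) = √(286.30806 + 387.35908) = 25.955 km
  → nearest: W3 (8.790 km)
Q at 62.957°N, 21.480°W:
  W1: √((0.780·111.32)² + (-0.743·50.08)²) = √(7539.37944 + 1384.54243) = 94.467 km
  W2: √((0.016·111.32)² + (-0.143·50.08)²) = √(3.17239 + 51.28622) = 7.380 km
  W3: √((0.100·111.32)² + (-0.754·50.08)²) = √(123.92142 + 1425.84177) = 39.367 km
  W4: √((-0.103·111.32)² + (-0.227·50.08)²) = √(131.46824 + 129.23506) = 16.146 km
  → nearest: W2 (7.380 km)
R at 63.553°N, 21.648°W:
  W1: √((0.184·111.32)² + (-0.575·50.08)²) = √(419.54837 + 829.20962) = 35.338 km
  W2: √((-0.580·111.32)² + (0.025·50.08)²) = √(4168.71670 + 1.56750) = 64.578 km
  W3: √((-0.496·111.32)² + (-0.586·50.08)²) = √(3048.66530 + 861.23937) = 62.529 km
  W4: √((-0.699·111.32)² + (-0.059·50.08)²) = √(6054.81317 + 8.73037) = 77.869 km
  → nearest: W1 (35.338 km)
S at 63.725°N, 21.809°W:
  W1: √((0.012·111.32)² + (-0.414·50.08)²) = √(1.78447 + 429.86226) = 20.776 km
  W2: √((-0.752·111.32)² + (0.186·50.08)²) = √(7007.80610 + 86.76699) = 84.229 km
  W3: √((-0.668·111.32)² + (-0.425·50.08)²) = √(5529.67135 + 453.00866) = 77.348 km
  W4: √((-0.871·111.32)² + (0.102·50.08)²) = √(9401.18730 + 26.09330) = 97.094 km
  → nearest: W1 (20.776 km)
T at 63.615°N, 22.020°W:
  W1: √((0.122·111.32)² + (-0.203·50.08)²) = √(184.44465 + 103.35244) = 16.965 km
  W2: √((-0.642·111.32)² + (0.397·50.08)²) = √(5107.59498 + 395.28438) = 74.181 km
  W3: √((-0.558·111.32)² + (-0.214·50.08)²) = √(3858.46703 + 114.85666) = 63.034 km
  W4: √((-0.761·111.32)² + (0.313·50.08)²) = √(7176.54990 + 245.70688) = 86.153 km
  → nearest: W1 (16.965 km)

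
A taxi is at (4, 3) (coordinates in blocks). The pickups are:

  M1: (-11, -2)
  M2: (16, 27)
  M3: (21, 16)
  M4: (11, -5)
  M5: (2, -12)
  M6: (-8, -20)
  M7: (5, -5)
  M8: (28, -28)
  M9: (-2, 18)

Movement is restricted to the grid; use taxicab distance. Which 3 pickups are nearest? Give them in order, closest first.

Distances from (4, 3):
M1: 20 blocks
M2: 36 blocks
M3: 30 blocks
M4: 15 blocks
M5: 17 blocks
M6: 35 blocks
M7: 9 blocks
M8: 55 blocks
M9: 21 blocks
Sorted: M7 (9 blocks) < M4 (15 blocks) < M5 (17 blocks) < M1 (20 blocks) < M9 (21 blocks) < …

M7, M4, M5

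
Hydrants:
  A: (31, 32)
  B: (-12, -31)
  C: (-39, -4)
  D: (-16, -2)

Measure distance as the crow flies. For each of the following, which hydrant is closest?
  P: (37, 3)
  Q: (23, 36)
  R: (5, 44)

P at (37, 3):
  A: √((-6)² + (29)²) = √(36.000 + 841.000) = 29.6
  B: √((-49)² + (-34)²) = √(2401.000 + 1156.000) = 59.6
  C: √((-76)² + (-7)²) = √(5776.000 + 49.000) = 76.3
  D: √((-53)² + (-5)²) = √(2809.000 + 25.000) = 53.2
  → nearest: A (29.6)
Q at (23, 36):
  A: √((8)² + (-4)²) = √(64.000 + 16.000) = 8.9
  B: √((-35)² + (-67)²) = √(1225.000 + 4489.000) = 75.6
  C: √((-62)² + (-40)²) = √(3844.000 + 1600.000) = 73.8
  D: √((-39)² + (-38)²) = √(1521.000 + 1444.000) = 54.5
  → nearest: A (8.9)
R at (5, 44):
  A: √((26)² + (-12)²) = √(676.000 + 144.000) = 28.6
  B: √((-17)² + (-75)²) = √(289.000 + 5625.000) = 76.9
  C: √((-44)² + (-48)²) = √(1936.000 + 2304.000) = 65.1
  D: √((-21)² + (-46)²) = √(441.000 + 2116.000) = 50.6
  → nearest: A (28.6)

P→A; Q→A; R→A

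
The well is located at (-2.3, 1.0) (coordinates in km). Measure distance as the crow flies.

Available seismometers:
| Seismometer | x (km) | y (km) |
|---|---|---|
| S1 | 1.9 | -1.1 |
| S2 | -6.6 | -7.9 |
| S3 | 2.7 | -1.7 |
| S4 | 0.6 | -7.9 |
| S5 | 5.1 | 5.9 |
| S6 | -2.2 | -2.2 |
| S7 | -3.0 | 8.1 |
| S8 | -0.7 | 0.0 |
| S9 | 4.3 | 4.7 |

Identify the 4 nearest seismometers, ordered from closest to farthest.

Distances from (-2.3, 1.0):
S1: √((4.2)² + (-2.1)²) = √(17.640 + 4.410) = 4.7 km
S2: √((-4.3)² + (-8.9)²) = √(18.490 + 79.210) = 9.9 km
S3: √((5.0)² + (-2.7)²) = √(25.000 + 7.290) = 5.7 km
S4: √((2.9)² + (-8.9)²) = √(8.410 + 79.210) = 9.4 km
S5: √((7.4)² + (4.9)²) = √(54.760 + 24.010) = 8.9 km
S6: √((0.1)² + (-3.2)²) = √(0.010 + 10.240) = 3.2 km
S7: √((-0.7)² + (7.1)²) = √(0.490 + 50.410) = 7.1 km
S8: √((1.6)² + (-1.0)²) = √(2.560 + 1.000) = 1.9 km
S9: √((6.6)² + (3.7)²) = √(43.560 + 13.690) = 7.6 km
Sorted: S8 (1.9 km) < S6 (3.2 km) < S1 (4.7 km) < S3 (5.7 km) < S7 (7.1 km) < S9 (7.6 km) < …

S8, S6, S1, S3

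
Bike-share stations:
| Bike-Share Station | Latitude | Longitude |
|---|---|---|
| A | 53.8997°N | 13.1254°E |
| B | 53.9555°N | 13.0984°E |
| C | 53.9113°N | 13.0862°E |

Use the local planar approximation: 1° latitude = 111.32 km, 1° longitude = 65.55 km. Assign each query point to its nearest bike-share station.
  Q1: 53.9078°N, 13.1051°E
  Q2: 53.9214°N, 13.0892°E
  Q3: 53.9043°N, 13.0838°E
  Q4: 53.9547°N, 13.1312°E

Q1 at 53.9078°N, 13.1051°E:
  A: √((-0.0081·111.32)² + (0.0203·65.55)²) = √(0.813048 + 1.770669) = 1.6074 km
  B: √((0.0477·111.32)² + (-0.0067·65.55)²) = √(28.195718 + 0.192883) = 5.3281 km
  C: √((0.0035·111.32)² + (-0.0189·65.55)²) = √(0.151804 + 1.534861) = 1.2987 km
  → nearest: C (1.2987 km)
Q2 at 53.9214°N, 13.0892°E:
  A: √((-0.0217·111.32)² + (0.0362·65.55)²) = √(5.835336 + 5.630702) = 3.3862 km
  B: √((0.0341·111.32)² + (0.0092·65.55)²) = √(14.409707 + 0.363681) = 3.8436 km
  C: √((-0.0101·111.32)² + (-0.0030·65.55)²) = √(1.264122 + 0.038671) = 1.1414 km
  → nearest: C (1.1414 km)
Q3 at 53.9043°N, 13.0838°E:
  A: √((-0.0046·111.32)² + (0.0416·65.55)²) = √(0.262218 + 7.435875) = 2.7745 km
  B: √((0.0512·111.32)² + (0.0146·65.55)²) = √(32.485258 + 0.915906) = 5.7794 km
  C: √((0.0070·111.32)² + (0.0024·65.55)²) = √(0.607215 + 0.024750) = 0.7950 km
  → nearest: C (0.7950 km)
Q4 at 53.9547°N, 13.1312°E:
  A: √((-0.0550·111.32)² + (-0.0058·65.55)²) = √(37.486231 + 0.144544) = 6.1344 km
  B: √((0.0008·111.32)² + (-0.0328·65.55)²) = √(0.007931 + 4.622672) = 2.1519 km
  C: √((-0.0434·111.32)² + (-0.0450·65.55)²) = √(23.341344 + 8.701025) = 5.6606 km
  → nearest: B (2.1519 km)

Q1→C; Q2→C; Q3→C; Q4→B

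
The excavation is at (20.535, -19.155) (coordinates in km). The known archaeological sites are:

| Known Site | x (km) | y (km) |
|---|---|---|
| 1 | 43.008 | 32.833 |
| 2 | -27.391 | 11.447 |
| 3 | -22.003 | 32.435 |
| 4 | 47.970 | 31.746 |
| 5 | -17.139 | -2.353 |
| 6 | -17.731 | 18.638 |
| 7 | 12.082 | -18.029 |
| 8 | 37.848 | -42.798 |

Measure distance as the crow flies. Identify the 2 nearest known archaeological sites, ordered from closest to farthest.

7, 8

Distances from (20.535, -19.155):
1: √((22.473)² + (51.988)²) = √(505.03573 + 2702.75214) = 56.637 km
2: √((-47.926)² + (30.602)²) = √(2296.90148 + 936.48240) = 56.863 km
3: √((-42.538)² + (51.590)²) = √(1809.48144 + 2661.52810) = 66.866 km
4: √((27.435)² + (50.901)²) = √(752.67922 + 2590.91180) = 57.824 km
5: √((-37.674)² + (16.802)²) = √(1419.33028 + 282.30720) = 41.251 km
6: √((-38.266)² + (37.793)²) = √(1464.28676 + 1428.31085) = 53.783 km
7: √((-8.453)² + (1.126)²) = √(71.45321 + 1.26788) = 8.528 km
8: √((17.313)² + (-23.643)²) = √(299.73997 + 558.99145) = 29.304 km
Sorted: 7 (8.528 km) < 8 (29.304 km) < 5 (41.251 km) < 6 (53.783 km) < …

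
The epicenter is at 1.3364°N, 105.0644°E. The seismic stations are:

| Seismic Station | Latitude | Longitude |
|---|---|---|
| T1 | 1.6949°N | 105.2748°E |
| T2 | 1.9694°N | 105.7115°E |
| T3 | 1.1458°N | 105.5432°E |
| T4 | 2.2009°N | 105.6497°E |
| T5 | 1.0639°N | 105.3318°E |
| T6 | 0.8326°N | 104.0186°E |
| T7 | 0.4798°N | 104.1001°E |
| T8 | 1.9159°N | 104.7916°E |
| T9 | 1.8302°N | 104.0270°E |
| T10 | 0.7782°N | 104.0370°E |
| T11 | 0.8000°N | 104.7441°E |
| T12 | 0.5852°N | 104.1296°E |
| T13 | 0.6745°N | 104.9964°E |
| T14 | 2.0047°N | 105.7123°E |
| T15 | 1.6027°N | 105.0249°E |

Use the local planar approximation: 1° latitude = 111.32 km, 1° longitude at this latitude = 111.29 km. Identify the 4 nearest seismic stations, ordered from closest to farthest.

T15, T5, T1, T3

Distances from 1.3364°N, 105.0644°E:
T1: √((0.3585·111.32)² + (0.2104·111.29)²) = √(1592.666024 + 548.281706) = 46.2704 km
T2: √((0.6330·111.32)² + (0.6471·111.29)²) = √(4965.395146 + 5186.269544) = 100.7555 km
T3: √((-0.1906·111.32)² + (0.4788·111.29)²) = √(450.186210 + 2839.360709) = 57.3546 km
T4: √((0.8645·111.32)² + (0.5853·111.29)²) = √(9261.394642 + 4242.963864) = 116.2083 km
T5: √((-0.2725·111.32)² + (0.2674·111.29)²) = √(920.194024 + 885.594867) = 42.4946 km
T6: √((-0.5038·111.32)² + (-1.0458·111.29)²) = √(3145.304684 + 13545.952856) = 129.1946 km
T7: √((-0.8566·111.32)² + (-0.9643·111.29)²) = √(9092.902523 + 11516.927113) = 143.5612 km
T8: √((0.5795·111.32)² + (-0.2728·111.29)²) = √(4161.532359 + 921.724257) = 71.2970 km
T9: √((0.4938·111.32)² + (-1.0374·111.29)²) = √(3021.680671 + 13329.221106) = 127.8706 km
T10: √((-0.5582·111.32)² + (-1.0274·111.29)²) = √(3861.233448 + 13073.486044) = 130.1335 km
T11: √((-0.5364·111.32)² + (-0.3203·111.29)²) = √(3565.528676 + 1270.650648) = 69.5426 km
T12: √((-0.7512·111.32)² + (-0.9348·111.29)²) = √(6992.903801 + 10823.050685) = 133.4764 km
T13: √((-0.6619·111.32)² + (-0.0680·111.29)²) = √(5429.141458 + 57.270386) = 74.0703 km
T14: √((0.6683·111.32)² + (0.6479·111.29)²) = √(5534.639236 + 5199.100885) = 103.6038 km
T15: √((0.2663·111.32)² + (-0.0395·111.29)²) = √(878.797329 + 19.324420) = 29.9687 km
Sorted: T15 (29.9687 km) < T5 (42.4946 km) < T1 (46.2704 km) < T3 (57.3546 km) < T11 (69.5426 km) < T8 (71.2970 km) < …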